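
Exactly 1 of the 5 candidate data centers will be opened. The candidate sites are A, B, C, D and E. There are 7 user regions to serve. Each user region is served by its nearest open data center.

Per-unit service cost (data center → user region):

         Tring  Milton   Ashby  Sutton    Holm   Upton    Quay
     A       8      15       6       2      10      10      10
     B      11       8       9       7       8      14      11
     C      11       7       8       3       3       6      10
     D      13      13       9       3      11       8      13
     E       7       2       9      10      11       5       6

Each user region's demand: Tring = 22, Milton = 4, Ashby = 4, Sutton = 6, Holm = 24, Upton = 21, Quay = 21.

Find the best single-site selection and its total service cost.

With exactly 1 open, each user region uses its cheapest among the chosen.
{C}: Tring→C 11·22=242, Milton→C 7·4=28, Ashby→C 8·4=32, Sutton→C 3·6=18, Holm→C 3·24=72, Upton→C 6·21=126, Quay→C 10·21=210. Service cost 728.
{E}: service cost 753
{A}: service cost 932
Among all 5 size-1 choices, {C} is lowest.

Choose C only; total service cost 728.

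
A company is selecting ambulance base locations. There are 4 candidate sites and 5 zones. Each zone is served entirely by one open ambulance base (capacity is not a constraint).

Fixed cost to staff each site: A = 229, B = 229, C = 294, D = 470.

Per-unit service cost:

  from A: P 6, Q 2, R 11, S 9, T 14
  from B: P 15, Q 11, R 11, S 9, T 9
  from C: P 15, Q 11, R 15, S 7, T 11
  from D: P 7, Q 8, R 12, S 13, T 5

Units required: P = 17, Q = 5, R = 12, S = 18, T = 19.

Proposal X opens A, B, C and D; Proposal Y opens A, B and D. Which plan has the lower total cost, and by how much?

Proposal X: {A, B, C, D}: P→A 6·17=102, Q→A 2·5=10, R→A 11·12=132, S→C 7·18=126, T→D 5·19=95. Service 465; fixed 1222; total 1687.
Proposal Y: {A, B, D}: P→A 6·17=102, Q→A 2·5=10, R→A 11·12=132, S→A 9·18=162, T→D 5·19=95. Service 501; fixed 928; total 1429.
Difference: |1687 − 1429| = 258.

Proposal Y is cheaper by 258.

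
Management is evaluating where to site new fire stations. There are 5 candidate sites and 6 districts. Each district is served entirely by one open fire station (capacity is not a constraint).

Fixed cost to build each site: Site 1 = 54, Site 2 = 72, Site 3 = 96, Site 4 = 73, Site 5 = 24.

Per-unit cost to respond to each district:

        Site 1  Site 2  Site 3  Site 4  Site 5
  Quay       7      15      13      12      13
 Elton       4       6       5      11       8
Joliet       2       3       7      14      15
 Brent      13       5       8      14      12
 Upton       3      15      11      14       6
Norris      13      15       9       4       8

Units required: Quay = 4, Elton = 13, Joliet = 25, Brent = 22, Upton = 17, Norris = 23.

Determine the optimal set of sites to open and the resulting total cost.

Open Site 1, Site 2 and Site 4; minimum total cost 582.

For any fixed open set, each district goes to its cheapest open site; total = fixed + service.
{Site 1, Site 2, Site 4}: Quay→Site 1 7·4=28, Elton→Site 1 4·13=52, Joliet→Site 1 2·25=50, Brent→Site 2 5·22=110, Upton→Site 1 3·17=51, Norris→Site 4 4·23=92. Service 383; fixed 199; total 582.
{Site 1, Site 2, Site 4, Site 5}: service 383 + fixed 223 = 606
{Site 1, Site 2, Site 5}: service 475 + fixed 150 = 625
{Site 1, Site 2, Site 3, Site 4, Site 5}: service 383 + fixed 319 = 702
No other subset beats 582.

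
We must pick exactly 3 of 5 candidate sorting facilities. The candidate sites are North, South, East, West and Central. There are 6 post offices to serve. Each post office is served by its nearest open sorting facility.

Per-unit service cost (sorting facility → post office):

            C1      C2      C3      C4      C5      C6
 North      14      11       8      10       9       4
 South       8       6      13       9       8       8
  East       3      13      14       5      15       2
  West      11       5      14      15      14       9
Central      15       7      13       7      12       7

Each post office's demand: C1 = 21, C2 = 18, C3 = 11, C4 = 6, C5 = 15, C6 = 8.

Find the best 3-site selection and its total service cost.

Choose North, East and West; total service cost 422.

With exactly 3 open, each post office uses its cheapest among the chosen.
{North, East, West}: C1→East 3·21=63, C2→West 5·18=90, C3→North 8·11=88, C4→East 5·6=30, C5→North 9·15=135, C6→East 2·8=16. Service cost 422.
{North, South, East}: service cost 425
{North, East, Central}: service cost 458
Among all 10 size-3 choices, {North, East, West} is lowest.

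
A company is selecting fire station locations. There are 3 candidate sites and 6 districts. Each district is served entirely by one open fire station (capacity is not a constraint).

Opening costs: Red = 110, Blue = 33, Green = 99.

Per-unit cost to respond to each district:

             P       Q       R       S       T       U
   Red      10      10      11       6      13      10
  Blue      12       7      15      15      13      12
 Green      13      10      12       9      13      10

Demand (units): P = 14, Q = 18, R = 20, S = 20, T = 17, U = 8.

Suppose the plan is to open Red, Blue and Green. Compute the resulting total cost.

Each district is assigned to its cheapest site among the open ones.
{Red, Blue, Green}: P→Red 10·14=140, Q→Blue 7·18=126, R→Red 11·20=220, S→Red 6·20=120, T→Red 13·17=221, U→Red 10·8=80. Service 907; fixed 242; total 1149.

Total cost: 1149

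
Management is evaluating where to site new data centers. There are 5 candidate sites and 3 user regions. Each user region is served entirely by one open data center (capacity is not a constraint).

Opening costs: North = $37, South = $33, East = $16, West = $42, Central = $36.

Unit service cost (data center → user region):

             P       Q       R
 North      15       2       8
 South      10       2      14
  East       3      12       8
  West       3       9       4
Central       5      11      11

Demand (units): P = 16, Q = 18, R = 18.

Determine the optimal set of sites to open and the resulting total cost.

Open South and West; minimum total cost 231.

For any fixed open set, each user region goes to its cheapest open site; total = fixed + service.
{South, West}: P→West 3·16=48, Q→South 2·18=36, R→West 4·18=72. Service 156; fixed 75; total 231.
{North, West}: P→West 3·16=48, Q→North 2·18=36, R→West 4·18=72. Service 156; fixed 79; total 235.
{South, East, West}: service 156 + fixed 91 = 247
{North, South, East, West, Central}: service 156 + fixed 164 = 320
No other subset beats 231.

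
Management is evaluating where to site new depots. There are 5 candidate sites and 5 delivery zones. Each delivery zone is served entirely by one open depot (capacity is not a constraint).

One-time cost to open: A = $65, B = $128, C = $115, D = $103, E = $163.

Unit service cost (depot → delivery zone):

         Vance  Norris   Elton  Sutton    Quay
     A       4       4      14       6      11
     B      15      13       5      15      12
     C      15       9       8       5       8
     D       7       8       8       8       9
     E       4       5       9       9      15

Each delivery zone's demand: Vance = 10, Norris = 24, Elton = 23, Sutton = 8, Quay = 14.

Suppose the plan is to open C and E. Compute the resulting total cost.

Total cost: 774

Each delivery zone is assigned to its cheapest site among the open ones.
{C, E}: Vance→E 4·10=40, Norris→E 5·24=120, Elton→C 8·23=184, Sutton→C 5·8=40, Quay→C 8·14=112. Service 496; fixed 278; total 774.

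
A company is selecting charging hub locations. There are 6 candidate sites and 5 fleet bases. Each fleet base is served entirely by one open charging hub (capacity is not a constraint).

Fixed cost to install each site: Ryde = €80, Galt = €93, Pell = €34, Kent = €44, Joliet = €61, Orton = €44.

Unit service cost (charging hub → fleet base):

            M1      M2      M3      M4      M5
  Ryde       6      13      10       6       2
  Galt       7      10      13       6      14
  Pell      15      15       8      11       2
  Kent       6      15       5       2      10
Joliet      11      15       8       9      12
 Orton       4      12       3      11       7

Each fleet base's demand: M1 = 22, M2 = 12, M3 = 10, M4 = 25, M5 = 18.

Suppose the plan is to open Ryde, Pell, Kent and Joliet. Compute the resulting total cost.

Total cost: 643

Each fleet base is assigned to its cheapest site among the open ones.
{Ryde, Pell, Kent, Joliet}: M1→Ryde 6·22=132, M2→Ryde 13·12=156, M3→Kent 5·10=50, M4→Kent 2·25=50, M5→Ryde 2·18=36. Service 424; fixed 219; total 643.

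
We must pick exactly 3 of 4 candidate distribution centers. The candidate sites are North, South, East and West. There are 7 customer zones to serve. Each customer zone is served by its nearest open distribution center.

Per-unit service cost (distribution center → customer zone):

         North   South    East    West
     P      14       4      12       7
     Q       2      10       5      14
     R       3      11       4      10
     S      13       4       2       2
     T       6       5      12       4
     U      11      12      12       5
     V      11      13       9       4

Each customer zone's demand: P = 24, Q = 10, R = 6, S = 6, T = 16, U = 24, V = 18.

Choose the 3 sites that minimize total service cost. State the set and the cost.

With exactly 3 open, each customer zone uses its cheapest among the chosen.
{North, South, West}: P→South 4·24=96, Q→North 2·10=20, R→North 3·6=18, S→West 2·6=12, T→West 4·16=64, U→West 5·24=120, V→West 4·18=72. Service cost 402.
{South, East, West}: service cost 438
{North, East, West}: service cost 474
Among all 4 size-3 choices, {North, South, West} is lowest.

Choose North, South and West; total service cost 402.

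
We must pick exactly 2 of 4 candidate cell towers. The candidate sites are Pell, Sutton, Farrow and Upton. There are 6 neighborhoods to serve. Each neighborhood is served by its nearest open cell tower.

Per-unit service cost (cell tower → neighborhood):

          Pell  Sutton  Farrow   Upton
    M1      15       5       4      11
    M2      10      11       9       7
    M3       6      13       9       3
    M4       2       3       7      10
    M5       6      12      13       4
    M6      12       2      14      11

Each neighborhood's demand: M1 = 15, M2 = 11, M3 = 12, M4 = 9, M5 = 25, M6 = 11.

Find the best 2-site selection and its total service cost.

Choose Sutton and Upton; total service cost 337.

With exactly 2 open, each neighborhood uses its cheapest among the chosen.
{Sutton, Upton}: M1→Sutton 5·15=75, M2→Upton 7·11=77, M3→Upton 3·12=36, M4→Sutton 3·9=27, M5→Upton 4·25=100, M6→Sutton 2·11=22. Service cost 337.
{Pell, Sutton}: service cost 447
{Farrow, Upton}: service cost 457
Among all 6 size-2 choices, {Sutton, Upton} is lowest.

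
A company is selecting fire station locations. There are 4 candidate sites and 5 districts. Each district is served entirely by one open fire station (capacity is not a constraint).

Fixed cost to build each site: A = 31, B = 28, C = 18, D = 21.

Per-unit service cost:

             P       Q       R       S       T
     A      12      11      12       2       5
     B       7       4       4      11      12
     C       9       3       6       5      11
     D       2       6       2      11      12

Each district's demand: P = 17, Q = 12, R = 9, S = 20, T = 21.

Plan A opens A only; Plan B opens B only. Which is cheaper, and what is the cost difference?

Plan A is cheaper by 83.

Plan A: {A}: P→A 12·17=204, Q→A 11·12=132, R→A 12·9=108, S→A 2·20=40, T→A 5·21=105. Service 589; fixed 31; total 620.
Plan B: {B}: P→B 7·17=119, Q→B 4·12=48, R→B 4·9=36, S→B 11·20=220, T→B 12·21=252. Service 675; fixed 28; total 703.
Difference: |620 − 703| = 83.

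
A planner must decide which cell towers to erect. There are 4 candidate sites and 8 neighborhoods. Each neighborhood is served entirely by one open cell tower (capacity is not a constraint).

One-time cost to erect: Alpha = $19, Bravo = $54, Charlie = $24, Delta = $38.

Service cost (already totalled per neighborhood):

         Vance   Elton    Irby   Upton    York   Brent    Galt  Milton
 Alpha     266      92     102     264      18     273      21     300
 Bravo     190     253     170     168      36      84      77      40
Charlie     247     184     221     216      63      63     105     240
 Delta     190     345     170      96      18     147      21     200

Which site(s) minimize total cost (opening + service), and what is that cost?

Open Alpha, Bravo and Delta; minimum total cost 754.

For any fixed open set, each neighborhood goes to its cheapest open site; total = fixed + service.
{Alpha, Bravo, Delta}: Vance→Bravo 190, Elton→Alpha 92, Irby→Alpha 102, Upton→Delta 96, York→Alpha 18, Brent→Bravo 84, Galt→Alpha 21, Milton→Bravo 40. Service 643; fixed 111; total 754.
{Alpha, Bravo, Charlie, Delta}: service 622 + fixed 135 = 757
{Alpha, Bravo}: Vance→Bravo 190, Elton→Alpha 92, Irby→Alpha 102, Upton→Bravo 168, York→Alpha 18, Brent→Bravo 84, Galt→Alpha 21, Milton→Bravo 40. Service 715; fixed 73; total 788.
{Alpha}: service 1336 + fixed 19 = 1355
No other subset beats 754.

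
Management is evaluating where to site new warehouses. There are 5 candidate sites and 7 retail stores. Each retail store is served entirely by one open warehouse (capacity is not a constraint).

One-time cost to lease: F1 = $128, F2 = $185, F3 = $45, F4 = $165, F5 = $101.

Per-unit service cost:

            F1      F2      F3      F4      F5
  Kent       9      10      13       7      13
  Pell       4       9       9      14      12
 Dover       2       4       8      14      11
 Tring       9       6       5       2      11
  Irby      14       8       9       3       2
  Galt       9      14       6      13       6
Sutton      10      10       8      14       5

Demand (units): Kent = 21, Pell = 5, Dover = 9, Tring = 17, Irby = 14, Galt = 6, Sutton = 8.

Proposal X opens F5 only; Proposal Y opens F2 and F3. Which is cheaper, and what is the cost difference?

Proposal X: {F5}: Kent→F5 13·21=273, Pell→F5 12·5=60, Dover→F5 11·9=99, Tring→F5 11·17=187, Irby→F5 2·14=28, Galt→F5 6·6=36, Sutton→F5 5·8=40. Service 723; fixed 101; total 824.
Proposal Y: {F2, F3}: Kent→F2 10·21=210, Pell→F2 9·5=45, Dover→F2 4·9=36, Tring→F3 5·17=85, Irby→F2 8·14=112, Galt→F3 6·6=36, Sutton→F3 8·8=64. Service 588; fixed 230; total 818.
Difference: |824 − 818| = 6.

Proposal Y is cheaper by 6.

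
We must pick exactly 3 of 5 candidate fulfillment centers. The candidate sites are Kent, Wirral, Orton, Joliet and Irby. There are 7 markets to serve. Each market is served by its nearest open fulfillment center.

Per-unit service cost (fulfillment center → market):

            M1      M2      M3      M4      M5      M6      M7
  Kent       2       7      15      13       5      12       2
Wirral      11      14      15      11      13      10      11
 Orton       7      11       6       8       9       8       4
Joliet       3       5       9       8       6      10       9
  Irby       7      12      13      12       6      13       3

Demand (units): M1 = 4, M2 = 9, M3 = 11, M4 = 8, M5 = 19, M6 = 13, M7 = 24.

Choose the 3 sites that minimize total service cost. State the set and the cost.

With exactly 3 open, each market uses its cheapest among the chosen.
{Kent, Orton, Joliet}: M1→Kent 2·4=8, M2→Joliet 5·9=45, M3→Orton 6·11=66, M4→Orton 8·8=64, M5→Kent 5·19=95, M6→Orton 8·13=104, M7→Kent 2·24=48. Service cost 430.
{Kent, Wirral, Orton}: service cost 448
{Kent, Orton, Irby}: service cost 448
Among all 10 size-3 choices, {Kent, Orton, Joliet} is lowest.

Choose Kent, Orton and Joliet; total service cost 430.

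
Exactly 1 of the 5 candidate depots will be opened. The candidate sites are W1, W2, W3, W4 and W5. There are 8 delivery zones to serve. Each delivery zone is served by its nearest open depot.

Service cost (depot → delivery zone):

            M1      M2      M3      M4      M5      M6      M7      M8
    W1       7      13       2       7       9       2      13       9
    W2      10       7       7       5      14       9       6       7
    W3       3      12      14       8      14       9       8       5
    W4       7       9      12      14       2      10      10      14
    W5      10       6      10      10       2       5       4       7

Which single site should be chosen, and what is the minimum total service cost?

With exactly 1 open, each delivery zone uses its cheapest among the chosen.
{W5}: M1→W5 10, M2→W5 6, M3→W5 10, M4→W5 10, M5→W5 2, M6→W5 5, M7→W5 4, M8→W5 7. Service cost 54.
{W1}: service cost 62
{W2}: service cost 65
Among all 5 size-1 choices, {W5} is lowest.

Choose W5 only; total service cost 54.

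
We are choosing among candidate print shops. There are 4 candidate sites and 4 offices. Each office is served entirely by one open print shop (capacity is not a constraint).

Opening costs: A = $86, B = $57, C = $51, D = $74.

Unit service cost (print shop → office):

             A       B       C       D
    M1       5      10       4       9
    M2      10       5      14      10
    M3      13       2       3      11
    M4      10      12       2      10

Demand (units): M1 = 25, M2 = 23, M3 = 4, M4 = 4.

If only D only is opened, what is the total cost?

Each office is assigned to its cheapest site among the open ones.
{D}: M1→D 9·25=225, M2→D 10·23=230, M3→D 11·4=44, M4→D 10·4=40. Service 539; fixed 74; total 613.

Total cost: 613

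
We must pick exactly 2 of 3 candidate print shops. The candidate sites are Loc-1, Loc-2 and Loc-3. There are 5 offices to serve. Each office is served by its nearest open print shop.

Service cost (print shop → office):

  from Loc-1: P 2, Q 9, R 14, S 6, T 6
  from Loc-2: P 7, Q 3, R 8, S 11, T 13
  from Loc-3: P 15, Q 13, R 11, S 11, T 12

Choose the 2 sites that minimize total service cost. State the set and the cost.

With exactly 2 open, each office uses its cheapest among the chosen.
{Loc-1, Loc-2}: P→Loc-1 2, Q→Loc-2 3, R→Loc-2 8, S→Loc-1 6, T→Loc-1 6. Service cost 25.
{Loc-1, Loc-3}: service cost 34
{Loc-2, Loc-3}: service cost 41
Among all 3 size-2 choices, {Loc-1, Loc-2} is lowest.

Choose Loc-1 and Loc-2; total service cost 25.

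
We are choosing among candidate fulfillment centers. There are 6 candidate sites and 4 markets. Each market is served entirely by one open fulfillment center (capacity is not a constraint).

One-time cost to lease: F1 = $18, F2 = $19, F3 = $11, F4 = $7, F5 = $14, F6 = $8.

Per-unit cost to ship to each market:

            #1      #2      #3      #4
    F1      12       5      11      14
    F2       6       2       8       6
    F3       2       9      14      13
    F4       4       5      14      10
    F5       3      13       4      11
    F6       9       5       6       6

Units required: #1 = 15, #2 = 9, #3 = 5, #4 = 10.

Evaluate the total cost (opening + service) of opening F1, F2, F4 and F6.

Each market is assigned to its cheapest site among the open ones.
{F1, F2, F4, F6}: #1→F4 4·15=60, #2→F2 2·9=18, #3→F6 6·5=30, #4→F2 6·10=60. Service 168; fixed 52; total 220.

Total cost: 220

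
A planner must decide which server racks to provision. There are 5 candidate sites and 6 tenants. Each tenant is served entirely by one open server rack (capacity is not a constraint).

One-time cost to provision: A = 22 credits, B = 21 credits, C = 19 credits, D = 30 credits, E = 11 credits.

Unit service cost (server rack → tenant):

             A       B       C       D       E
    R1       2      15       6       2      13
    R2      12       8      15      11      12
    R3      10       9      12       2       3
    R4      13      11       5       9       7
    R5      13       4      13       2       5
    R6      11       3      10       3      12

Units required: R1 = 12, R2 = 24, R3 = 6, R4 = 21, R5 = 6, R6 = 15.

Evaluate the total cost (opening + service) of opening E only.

Each tenant is assigned to its cheapest site among the open ones.
{E}: R1→E 13·12=156, R2→E 12·24=288, R3→E 3·6=18, R4→E 7·21=147, R5→E 5·6=30, R6→E 12·15=180. Service 819; fixed 11; total 830.

Total cost: 830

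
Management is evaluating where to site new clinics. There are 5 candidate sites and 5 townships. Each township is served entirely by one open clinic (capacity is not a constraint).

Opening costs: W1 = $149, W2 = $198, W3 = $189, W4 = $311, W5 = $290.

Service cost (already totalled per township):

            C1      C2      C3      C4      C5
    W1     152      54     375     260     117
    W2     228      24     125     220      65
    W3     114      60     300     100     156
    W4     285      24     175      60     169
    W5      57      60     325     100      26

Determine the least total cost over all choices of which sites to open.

Minimum total cost: 815

For any fixed open set, each township goes to its cheapest open site; total = fixed + service.
{W2, W3}: C1→W3 114, C2→W2 24, C3→W2 125, C4→W3 100, C5→W2 65. Service 428; fixed 387; total 815.
{W2, W5}: C1→W5 57, C2→W2 24, C3→W2 125, C4→W5 100, C5→W5 26. Service 332; fixed 488; total 820.
{W5}: C1→W5 57, C2→W5 60, C3→W5 325, C4→W5 100, C5→W5 26. Service 568; fixed 290; total 858.
{W1, W2, W3, W4, W5}: service 292 + fixed 1137 = 1429
No other subset beats 815.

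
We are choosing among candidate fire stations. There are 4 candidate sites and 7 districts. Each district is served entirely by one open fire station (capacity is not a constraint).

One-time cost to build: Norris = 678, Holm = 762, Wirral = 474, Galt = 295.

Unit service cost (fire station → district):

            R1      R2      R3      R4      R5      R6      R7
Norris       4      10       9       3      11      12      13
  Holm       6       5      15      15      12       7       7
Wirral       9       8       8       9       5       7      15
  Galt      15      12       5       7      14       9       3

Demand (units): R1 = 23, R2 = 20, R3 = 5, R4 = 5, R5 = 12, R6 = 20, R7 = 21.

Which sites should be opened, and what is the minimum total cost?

Open Galt only; minimum total cost 1351.

For any fixed open set, each district goes to its cheapest open site; total = fixed + service.
{Galt}: R1→Galt 15·23=345, R2→Galt 12·20=240, R3→Galt 5·5=25, R4→Galt 7·5=35, R5→Galt 14·12=168, R6→Galt 9·20=180, R7→Galt 3·21=63. Service 1056; fixed 295; total 1351.
{Wirral}: R1→Wirral 9·23=207, R2→Wirral 8·20=160, R3→Wirral 8·5=40, R4→Wirral 9·5=45, R5→Wirral 5·12=60, R6→Wirral 7·20=140, R7→Wirral 15·21=315. Service 967; fixed 474; total 1441.
{Wirral, Galt}: service 690 + fixed 769 = 1459
{Norris, Holm, Wirral, Galt}: R1→Norris 4·23=92, R2→Holm 5·20=100, R3→Galt 5·5=25, R4→Norris 3·5=15, R5→Wirral 5·12=60, R6→Holm 7·20=140, R7→Galt 3·21=63. Service 495; fixed 2209; total 2704.
No other subset beats 1351.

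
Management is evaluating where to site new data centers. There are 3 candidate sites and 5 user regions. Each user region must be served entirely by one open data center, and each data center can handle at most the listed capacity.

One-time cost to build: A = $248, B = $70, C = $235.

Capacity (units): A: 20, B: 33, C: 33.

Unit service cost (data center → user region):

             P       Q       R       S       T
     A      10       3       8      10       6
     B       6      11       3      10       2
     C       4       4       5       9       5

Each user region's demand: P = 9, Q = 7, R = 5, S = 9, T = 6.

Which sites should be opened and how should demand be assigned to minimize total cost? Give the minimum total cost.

Open {B, C}: P→C 4·9=36, Q→C 4·7=28, R→B 3·5=15, S→C 9·9=81, T→B 2·6=12.
Loads: B carries 11/33, C carries 25/33. Service 172; fixed 305; total 477.
Next best feasible plan costs 486.

Minimum total cost: 477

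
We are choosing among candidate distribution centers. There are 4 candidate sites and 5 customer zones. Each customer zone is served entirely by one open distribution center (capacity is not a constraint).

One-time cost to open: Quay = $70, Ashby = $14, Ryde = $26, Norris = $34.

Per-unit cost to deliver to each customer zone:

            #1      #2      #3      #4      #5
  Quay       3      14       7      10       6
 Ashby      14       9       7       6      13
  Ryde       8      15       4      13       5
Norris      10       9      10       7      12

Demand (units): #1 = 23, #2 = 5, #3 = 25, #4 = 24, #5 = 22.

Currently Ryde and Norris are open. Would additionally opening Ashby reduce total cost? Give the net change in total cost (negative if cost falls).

Current service cost with {Ryde, Norris}: 607.
Adding Ashby: each customer zone re-picks its cheapest; new service cost 583, saving 24.
Extra fixed cost: 14. Net change = 14 − 24 = -10.
(Totals: 667 → 657.)

Yes — net change −10 (cost falls by 10).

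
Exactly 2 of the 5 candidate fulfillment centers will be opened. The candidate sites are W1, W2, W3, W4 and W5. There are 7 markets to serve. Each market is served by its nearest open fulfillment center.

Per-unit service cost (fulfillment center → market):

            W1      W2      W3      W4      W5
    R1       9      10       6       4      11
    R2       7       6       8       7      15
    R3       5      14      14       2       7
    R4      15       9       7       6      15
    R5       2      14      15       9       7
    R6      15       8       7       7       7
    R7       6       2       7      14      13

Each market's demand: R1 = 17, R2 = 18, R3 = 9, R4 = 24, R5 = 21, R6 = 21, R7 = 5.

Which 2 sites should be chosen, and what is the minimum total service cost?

Choose W1 and W4; total service cost 575.

With exactly 2 open, each market uses its cheapest among the chosen.
{W1, W4}: R1→W4 4·17=68, R2→W1 7·18=126, R3→W4 2·9=18, R4→W4 6·24=144, R5→W1 2·21=42, R6→W4 7·21=147, R7→W1 6·5=30. Service cost 575.
{W1, W3}: service cost 660
{W2, W4}: service cost 684
Among all 10 size-2 choices, {W1, W4} is lowest.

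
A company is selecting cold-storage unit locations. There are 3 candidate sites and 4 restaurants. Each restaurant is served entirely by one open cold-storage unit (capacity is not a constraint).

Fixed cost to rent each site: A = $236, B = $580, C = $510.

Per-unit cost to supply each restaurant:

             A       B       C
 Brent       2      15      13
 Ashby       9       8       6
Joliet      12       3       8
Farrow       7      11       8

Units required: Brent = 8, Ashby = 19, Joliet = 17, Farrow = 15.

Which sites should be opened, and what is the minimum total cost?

Open A only; minimum total cost 732.

For any fixed open set, each restaurant goes to its cheapest open site; total = fixed + service.
{A}: Brent→A 2·8=16, Ashby→A 9·19=171, Joliet→A 12·17=204, Farrow→A 7·15=105. Service 496; fixed 236; total 732.
{C}: Brent→C 13·8=104, Ashby→C 6·19=114, Joliet→C 8·17=136, Farrow→C 8·15=120. Service 474; fixed 510; total 984.
{B}: service 488 + fixed 580 = 1068
{A, B, C}: service 286 + fixed 1326 = 1612
No other subset beats 732.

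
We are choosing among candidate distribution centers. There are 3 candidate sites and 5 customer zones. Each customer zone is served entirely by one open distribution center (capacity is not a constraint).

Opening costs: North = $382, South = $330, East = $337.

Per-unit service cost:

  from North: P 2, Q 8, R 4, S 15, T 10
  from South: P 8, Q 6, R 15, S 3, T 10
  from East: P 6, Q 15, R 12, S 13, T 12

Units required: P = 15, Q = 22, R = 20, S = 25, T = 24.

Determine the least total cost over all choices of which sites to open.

For any fixed open set, each customer zone goes to its cheapest open site; total = fixed + service.
{South}: P→South 8·15=120, Q→South 6·22=132, R→South 15·20=300, S→South 3·25=75, T→South 10·24=240. Service 867; fixed 330; total 1197.
{North, South}: service 557 + fixed 712 = 1269
{North}: service 901 + fixed 382 = 1283
{North, South, East}: service 557 + fixed 1049 = 1606
No other subset beats 1197.

Minimum total cost: 1197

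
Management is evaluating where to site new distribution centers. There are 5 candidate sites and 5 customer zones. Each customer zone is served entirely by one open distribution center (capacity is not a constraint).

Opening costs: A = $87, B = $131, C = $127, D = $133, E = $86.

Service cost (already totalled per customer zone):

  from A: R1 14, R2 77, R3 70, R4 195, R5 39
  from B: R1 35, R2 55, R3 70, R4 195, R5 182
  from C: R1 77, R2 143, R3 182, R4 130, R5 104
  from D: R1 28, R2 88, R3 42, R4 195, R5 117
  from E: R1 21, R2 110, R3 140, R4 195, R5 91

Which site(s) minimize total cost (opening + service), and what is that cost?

Open A only; minimum total cost 482.

For any fixed open set, each customer zone goes to its cheapest open site; total = fixed + service.
{A}: R1→A 14, R2→A 77, R3→A 70, R4→A 195, R5→A 39. Service 395; fixed 87; total 482.
{A, C}: R1→A 14, R2→A 77, R3→A 70, R4→C 130, R5→A 39. Service 330; fixed 214; total 544.
{A, E}: R1→A 14, R2→A 77, R3→A 70, R4→A 195, R5→A 39. Service 395; fixed 173; total 568.
{A, B, C, D, E}: service 280 + fixed 564 = 844
No other subset beats 482.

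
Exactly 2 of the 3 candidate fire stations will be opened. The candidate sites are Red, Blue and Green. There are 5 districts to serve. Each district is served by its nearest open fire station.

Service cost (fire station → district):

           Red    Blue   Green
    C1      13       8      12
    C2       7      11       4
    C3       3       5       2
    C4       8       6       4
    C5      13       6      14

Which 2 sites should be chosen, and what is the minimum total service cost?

Choose Blue and Green; total service cost 24.

With exactly 2 open, each district uses its cheapest among the chosen.
{Blue, Green}: C1→Blue 8, C2→Green 4, C3→Green 2, C4→Green 4, C5→Blue 6. Service cost 24.
{Red, Blue}: service cost 30
{Red, Green}: service cost 35
Among all 3 size-2 choices, {Blue, Green} is lowest.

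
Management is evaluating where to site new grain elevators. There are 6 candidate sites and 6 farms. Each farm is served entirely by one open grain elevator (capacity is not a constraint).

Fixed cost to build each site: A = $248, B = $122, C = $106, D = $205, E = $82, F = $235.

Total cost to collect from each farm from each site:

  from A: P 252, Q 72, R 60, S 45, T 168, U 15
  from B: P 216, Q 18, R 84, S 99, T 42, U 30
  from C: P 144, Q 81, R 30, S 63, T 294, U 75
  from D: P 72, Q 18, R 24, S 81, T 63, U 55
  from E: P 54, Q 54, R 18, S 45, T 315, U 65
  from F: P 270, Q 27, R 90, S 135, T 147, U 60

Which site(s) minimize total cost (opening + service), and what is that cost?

For any fixed open set, each farm goes to its cheapest open site; total = fixed + service.
{B, E}: P→E 54, Q→B 18, R→E 18, S→E 45, T→B 42, U→B 30. Service 207; fixed 204; total 411.
{B, C, E}: service 207 + fixed 310 = 517
{D}: P→D 72, Q→D 18, R→D 24, S→D 81, T→D 63, U→D 55. Service 313; fixed 205; total 518.
{A, B, C, D, E, F}: service 192 + fixed 998 = 1190
No other subset beats 411.

Open B and E; minimum total cost 411.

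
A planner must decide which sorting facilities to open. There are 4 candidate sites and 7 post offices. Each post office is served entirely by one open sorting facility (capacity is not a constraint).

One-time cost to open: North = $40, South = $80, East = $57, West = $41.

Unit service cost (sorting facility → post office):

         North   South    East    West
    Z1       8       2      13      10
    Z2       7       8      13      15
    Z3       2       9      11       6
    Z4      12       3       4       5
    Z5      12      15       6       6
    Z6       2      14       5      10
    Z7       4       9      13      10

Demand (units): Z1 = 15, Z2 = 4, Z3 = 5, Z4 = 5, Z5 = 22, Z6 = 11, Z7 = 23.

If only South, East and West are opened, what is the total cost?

Total cost: 679

Each post office is assigned to its cheapest site among the open ones.
{South, East, West}: Z1→South 2·15=30, Z2→South 8·4=32, Z3→West 6·5=30, Z4→South 3·5=15, Z5→East 6·22=132, Z6→East 5·11=55, Z7→South 9·23=207. Service 501; fixed 178; total 679.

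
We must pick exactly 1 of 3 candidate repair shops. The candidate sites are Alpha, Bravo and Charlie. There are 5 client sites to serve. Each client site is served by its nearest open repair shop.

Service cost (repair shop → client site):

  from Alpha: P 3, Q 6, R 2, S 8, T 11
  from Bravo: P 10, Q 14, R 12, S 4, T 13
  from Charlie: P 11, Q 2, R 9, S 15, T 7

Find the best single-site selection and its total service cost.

Choose Alpha only; total service cost 30.

With exactly 1 open, each client site uses its cheapest among the chosen.
{Alpha}: P→Alpha 3, Q→Alpha 6, R→Alpha 2, S→Alpha 8, T→Alpha 11. Service cost 30.
{Charlie}: service cost 44
{Bravo}: service cost 53
Among all 3 size-1 choices, {Alpha} is lowest.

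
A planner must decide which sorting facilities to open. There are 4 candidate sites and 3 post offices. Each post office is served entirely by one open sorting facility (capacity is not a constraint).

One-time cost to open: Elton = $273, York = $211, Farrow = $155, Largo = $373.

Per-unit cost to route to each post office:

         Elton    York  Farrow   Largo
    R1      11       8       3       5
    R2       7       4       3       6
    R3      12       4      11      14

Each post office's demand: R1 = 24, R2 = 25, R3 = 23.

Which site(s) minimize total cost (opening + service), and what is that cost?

Open Farrow only; minimum total cost 555.

For any fixed open set, each post office goes to its cheapest open site; total = fixed + service.
{Farrow}: R1→Farrow 3·24=72, R2→Farrow 3·25=75, R3→Farrow 11·23=253. Service 400; fixed 155; total 555.
{York}: R1→York 8·24=192, R2→York 4·25=100, R3→York 4·23=92. Service 384; fixed 211; total 595.
{York, Farrow}: service 239 + fixed 366 = 605
{Elton, York, Farrow, Largo}: R1→Farrow 3·24=72, R2→Farrow 3·25=75, R3→York 4·23=92. Service 239; fixed 1012; total 1251.
(All 15 nonempty subsets were checked; Farrow only is lowest.)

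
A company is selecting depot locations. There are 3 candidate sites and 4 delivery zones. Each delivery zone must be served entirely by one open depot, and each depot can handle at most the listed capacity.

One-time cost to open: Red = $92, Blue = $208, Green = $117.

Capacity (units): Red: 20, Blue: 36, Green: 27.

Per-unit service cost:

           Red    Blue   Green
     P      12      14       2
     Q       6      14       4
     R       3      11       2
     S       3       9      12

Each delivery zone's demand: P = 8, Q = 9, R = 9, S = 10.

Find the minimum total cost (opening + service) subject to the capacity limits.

Open {Red, Green}: P→Green 2·8=16, Q→Green 4·9=36, R→Green 2·9=18, S→Red 3·10=30.
Loads: Red carries 10/20, Green carries 26/27. Service 100; fixed 209; total 309.
Next best feasible plan costs 318.

Minimum total cost: 309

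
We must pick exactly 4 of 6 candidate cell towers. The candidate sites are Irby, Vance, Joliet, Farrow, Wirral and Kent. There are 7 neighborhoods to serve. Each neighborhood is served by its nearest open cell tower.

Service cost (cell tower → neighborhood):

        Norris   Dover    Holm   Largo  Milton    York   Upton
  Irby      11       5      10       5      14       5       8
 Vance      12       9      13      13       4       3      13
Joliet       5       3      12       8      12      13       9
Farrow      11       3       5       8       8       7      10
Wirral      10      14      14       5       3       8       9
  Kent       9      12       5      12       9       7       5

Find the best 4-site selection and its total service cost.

With exactly 4 open, each neighborhood uses its cheapest among the chosen.
{Vance, Joliet, Wirral, Kent}: Norris→Joliet 5, Dover→Joliet 3, Holm→Kent 5, Largo→Wirral 5, Milton→Wirral 3, York→Vance 3, Upton→Kent 5. Service cost 29.
{Irby, Vance, Joliet, Kent}: service cost 30
{Irby, Joliet, Wirral, Kent}: service cost 31
Among all 15 size-4 choices, {Vance, Joliet, Wirral, Kent} is lowest.

Choose Vance, Joliet, Wirral and Kent; total service cost 29.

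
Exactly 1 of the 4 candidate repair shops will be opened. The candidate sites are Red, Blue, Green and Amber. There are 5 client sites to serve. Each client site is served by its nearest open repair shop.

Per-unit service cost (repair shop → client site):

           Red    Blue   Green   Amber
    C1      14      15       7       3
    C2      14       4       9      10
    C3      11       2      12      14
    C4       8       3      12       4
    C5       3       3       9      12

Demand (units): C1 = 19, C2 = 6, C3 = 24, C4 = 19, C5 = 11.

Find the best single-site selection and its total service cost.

Choose Blue only; total service cost 447.

With exactly 1 open, each client site uses its cheapest among the chosen.
{Blue}: C1→Blue 15·19=285, C2→Blue 4·6=24, C3→Blue 2·24=48, C4→Blue 3·19=57, C5→Blue 3·11=33. Service cost 447.
{Amber}: service cost 661
{Red}: service cost 799
Among all 4 size-1 choices, {Blue} is lowest.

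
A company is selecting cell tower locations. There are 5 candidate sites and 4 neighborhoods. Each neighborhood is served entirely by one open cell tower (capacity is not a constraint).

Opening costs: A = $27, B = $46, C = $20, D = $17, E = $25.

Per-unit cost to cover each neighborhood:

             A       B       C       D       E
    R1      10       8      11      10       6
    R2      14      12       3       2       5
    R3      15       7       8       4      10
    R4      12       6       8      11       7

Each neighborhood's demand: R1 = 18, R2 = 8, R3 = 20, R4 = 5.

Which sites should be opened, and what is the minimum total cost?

Open D and E; minimum total cost 281.

For any fixed open set, each neighborhood goes to its cheapest open site; total = fixed + service.
{D, E}: R1→E 6·18=108, R2→D 2·8=16, R3→D 4·20=80, R4→E 7·5=35. Service 239; fixed 42; total 281.
{C, D, E}: service 239 + fixed 62 = 301
{A, D, E}: R1→E 6·18=108, R2→D 2·8=16, R3→D 4·20=80, R4→E 7·5=35. Service 239; fixed 69; total 308.
{A, B, C, D, E}: R1→E 6·18=108, R2→D 2·8=16, R3→D 4·20=80, R4→B 6·5=30. Service 234; fixed 135; total 369.
No other subset beats 281.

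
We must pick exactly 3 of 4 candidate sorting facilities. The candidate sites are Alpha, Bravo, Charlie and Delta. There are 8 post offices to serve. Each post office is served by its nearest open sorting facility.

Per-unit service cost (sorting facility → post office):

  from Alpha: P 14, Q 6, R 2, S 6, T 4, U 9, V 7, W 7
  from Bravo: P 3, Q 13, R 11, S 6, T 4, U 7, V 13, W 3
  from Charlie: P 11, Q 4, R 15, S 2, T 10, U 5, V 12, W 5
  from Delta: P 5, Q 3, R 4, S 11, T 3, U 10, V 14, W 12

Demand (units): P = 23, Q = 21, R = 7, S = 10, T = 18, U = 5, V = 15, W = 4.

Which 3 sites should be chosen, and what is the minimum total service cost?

Choose Alpha, Bravo and Charlie; total service cost 401.

With exactly 3 open, each post office uses its cheapest among the chosen.
{Alpha, Bravo, Charlie}: P→Bravo 3·23=69, Q→Charlie 4·21=84, R→Alpha 2·7=14, S→Charlie 2·10=20, T→Alpha 4·18=72, U→Charlie 5·5=25, V→Alpha 7·15=105, W→Bravo 3·4=12. Service cost 401.
{Alpha, Bravo, Delta}: service cost 412
{Alpha, Charlie, Delta}: service cost 416
Among all 4 size-3 choices, {Alpha, Bravo, Charlie} is lowest.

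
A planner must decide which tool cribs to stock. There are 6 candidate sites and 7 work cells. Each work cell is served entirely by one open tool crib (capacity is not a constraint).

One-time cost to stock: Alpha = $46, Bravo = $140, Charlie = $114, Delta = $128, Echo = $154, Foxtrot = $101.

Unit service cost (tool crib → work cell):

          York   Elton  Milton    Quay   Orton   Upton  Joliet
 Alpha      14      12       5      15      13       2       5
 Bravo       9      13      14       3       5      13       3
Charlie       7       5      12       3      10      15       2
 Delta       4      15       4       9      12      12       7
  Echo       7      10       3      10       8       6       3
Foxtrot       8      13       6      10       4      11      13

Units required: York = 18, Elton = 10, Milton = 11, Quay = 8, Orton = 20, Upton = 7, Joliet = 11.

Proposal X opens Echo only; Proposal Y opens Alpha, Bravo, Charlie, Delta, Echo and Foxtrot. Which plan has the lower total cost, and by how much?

Proposal X is cheaper by 250.

Proposal X: {Echo}: York→Echo 7·18=126, Elton→Echo 10·10=100, Milton→Echo 3·11=33, Quay→Echo 10·8=80, Orton→Echo 8·20=160, Upton→Echo 6·7=42, Joliet→Echo 3·11=33. Service 574; fixed 154; total 728.
Proposal Y: {Alpha, Bravo, Charlie, Delta, Echo, Foxtrot}: York→Delta 4·18=72, Elton→Charlie 5·10=50, Milton→Echo 3·11=33, Quay→Bravo 3·8=24, Orton→Foxtrot 4·20=80, Upton→Alpha 2·7=14, Joliet→Charlie 2·11=22. Service 295; fixed 683; total 978.
Difference: |728 − 978| = 250.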